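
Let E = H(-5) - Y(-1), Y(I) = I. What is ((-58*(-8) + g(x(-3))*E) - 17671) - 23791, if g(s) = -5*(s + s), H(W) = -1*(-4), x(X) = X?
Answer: -40848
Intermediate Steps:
H(W) = 4
g(s) = -10*s
E = 5 (E = 4 - 1*(-1) = 4 + 1 = 5)
((-58*(-8) + g(x(-3))*E) - 17671) - 23791 = ((-58*(-8) - 10*(-3)*5) - 17671) - 23791 = ((464 + 30*5) - 17671) - 23791 = ((464 + 150) - 17671) - 23791 = (614 - 17671) - 23791 = -17057 - 23791 = -40848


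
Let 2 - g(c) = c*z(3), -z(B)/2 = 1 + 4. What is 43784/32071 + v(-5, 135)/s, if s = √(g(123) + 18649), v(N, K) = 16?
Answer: 514360/347847 ≈ 1.4787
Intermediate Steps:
z(B) = -10 (z(B) = -2*(1 + 4) = -2*5 = -10)
g(c) = 2 + 10*c (g(c) = 2 - c*(-10) = 2 - (-10)*c = 2 + 10*c)
s = 141 (s = √((2 + 10*123) + 18649) = √((2 + 1230) + 18649) = √(1232 + 18649) = √19881 = 141)
43784/32071 + v(-5, 135)/s = 43784/32071 + 16/141 = 43784*(1/32071) + 16*(1/141) = 3368/2467 + 16/141 = 514360/347847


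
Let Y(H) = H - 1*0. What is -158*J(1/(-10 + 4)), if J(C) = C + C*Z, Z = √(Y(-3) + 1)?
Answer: 79/3 + 79*I*√2/3 ≈ 26.333 + 37.241*I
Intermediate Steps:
Y(H) = H (Y(H) = H + 0 = H)
Z = I*√2 (Z = √(-3 + 1) = √(-2) = I*√2 ≈ 1.4142*I)
J(C) = C + I*C*√2 (J(C) = C + C*(I*√2) = C + I*C*√2)
-158*J(1/(-10 + 4)) = -158*(1 + I*√2)/(-10 + 4) = -158*(1 + I*√2)/(-6) = -(-79)*(1 + I*√2)/3 = -158*(-⅙ - I*√2/6) = 79/3 + 79*I*√2/3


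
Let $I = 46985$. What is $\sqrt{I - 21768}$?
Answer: $\sqrt{25217} \approx 158.8$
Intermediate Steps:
$\sqrt{I - 21768} = \sqrt{46985 - 21768} = \sqrt{25217}$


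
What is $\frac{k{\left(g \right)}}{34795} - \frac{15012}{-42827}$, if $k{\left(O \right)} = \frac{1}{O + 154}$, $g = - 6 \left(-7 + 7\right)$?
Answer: $\frac{80440793987}{229485481610} \approx 0.35053$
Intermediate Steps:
$g = 0$ ($g = \left(-6\right) 0 = 0$)
$k{\left(O \right)} = \frac{1}{154 + O}$
$\frac{k{\left(g \right)}}{34795} - \frac{15012}{-42827} = \frac{1}{\left(154 + 0\right) 34795} - \frac{15012}{-42827} = \frac{1}{154} \cdot \frac{1}{34795} - - \frac{15012}{42827} = \frac{1}{154} \cdot \frac{1}{34795} + \frac{15012}{42827} = \frac{1}{5358430} + \frac{15012}{42827} = \frac{80440793987}{229485481610}$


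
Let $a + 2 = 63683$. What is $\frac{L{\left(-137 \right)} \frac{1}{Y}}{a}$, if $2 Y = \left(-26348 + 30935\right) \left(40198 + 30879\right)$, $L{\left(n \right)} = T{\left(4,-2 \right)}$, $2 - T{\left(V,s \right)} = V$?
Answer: $- \frac{4}{20761929102519} \approx -1.9266 \cdot 10^{-13}$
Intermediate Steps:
$T{\left(V,s \right)} = 2 - V$
$L{\left(n \right)} = -2$ ($L{\left(n \right)} = 2 - 4 = -2$)
$Y = \frac{326030199}{2}$ ($Y = \frac{\left(-26348 + 30935\right) \left(40198 + 30879\right)}{2} = \frac{4587 \cdot 71077}{2} = \frac{1}{2} \cdot 326030199 = \frac{326030199}{2} \approx 1.6302 \cdot 10^{8}$)
$a = 63681$ ($a = -2 + 63683 = 63681$)
$\frac{L{\left(-137 \right)} \frac{1}{Y}}{a} = \frac{\left(-2\right) \frac{1}{\frac{326030199}{2}}}{63681} = \left(-2\right) \frac{2}{326030199} \cdot \frac{1}{63681} = \left(- \frac{4}{326030199}\right) \frac{1}{63681} = - \frac{4}{20761929102519}$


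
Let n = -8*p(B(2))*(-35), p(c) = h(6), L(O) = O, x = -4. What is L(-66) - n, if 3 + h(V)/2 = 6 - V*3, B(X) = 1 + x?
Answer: 8334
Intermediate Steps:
B(X) = -3 (B(X) = 1 - 4 = -3)
h(V) = 6 - 6*V (h(V) = -6 + 2*(6 - V*3) = -6 + 2*(6 - 3*V) = -6 + (12 - 6*V) = 6 - 6*V)
p(c) = -30 (p(c) = 6 - 6*6 = 6 - 36 = -30)
n = -8400 (n = -8*(-30)*(-35) = 240*(-35) = -8400)
L(-66) - n = -66 - 1*(-8400) = -66 + 8400 = 8334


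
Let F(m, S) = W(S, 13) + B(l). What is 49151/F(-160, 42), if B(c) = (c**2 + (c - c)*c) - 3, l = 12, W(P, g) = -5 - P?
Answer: 49151/94 ≈ 522.88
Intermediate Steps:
B(c) = -3 + c**2 (B(c) = (c**2 + 0*c) - 3 = (c**2 + 0) - 3 = c**2 - 3 = -3 + c**2)
F(m, S) = 136 - S (F(m, S) = (-5 - S) + (-3 + 12**2) = (-5 - S) + (-3 + 144) = (-5 - S) + 141 = 136 - S)
49151/F(-160, 42) = 49151/(136 - 1*42) = 49151/(136 - 42) = 49151/94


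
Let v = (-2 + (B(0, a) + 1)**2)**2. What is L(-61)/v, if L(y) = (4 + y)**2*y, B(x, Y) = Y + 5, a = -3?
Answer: -198189/49 ≈ -4044.7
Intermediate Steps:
B(x, Y) = 5 + Y
L(y) = y*(4 + y)**2
v = 49 (v = (-2 + ((5 - 3) + 1)**2)**2 = (-2 + (2 + 1)**2)**2 = (-2 + 3**2)**2 = (-2 + 9)**2 = 7**2 = 49)
L(-61)/v = -61*(4 - 61)**2/49 = -61*(-57)**2*(1/49) = -61*3249*(1/49) = -198189*1/49 = -198189/49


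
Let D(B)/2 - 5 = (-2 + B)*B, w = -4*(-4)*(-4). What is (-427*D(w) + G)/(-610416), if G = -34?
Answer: 225725/38151 ≈ 5.9166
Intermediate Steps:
w = -64 (w = 16*(-4) = -64)
D(B) = 10 + 2*B*(-2 + B) (D(B) = 10 + 2*((-2 + B)*B) = 10 + 2*(B*(-2 + B)) = 10 + 2*B*(-2 + B))
(-427*D(w) + G)/(-610416) = (-427*(10 - 4*(-64) + 2*(-64)²) - 34)/(-610416) = (-427*(10 + 256 + 2*4096) - 34)*(-1/610416) = (-427*(10 + 256 + 8192) - 34)*(-1/610416) = (-427*8458 - 34)*(-1/610416) = (-3611566 - 34)*(-1/610416) = -3611600*(-1/610416) = 225725/38151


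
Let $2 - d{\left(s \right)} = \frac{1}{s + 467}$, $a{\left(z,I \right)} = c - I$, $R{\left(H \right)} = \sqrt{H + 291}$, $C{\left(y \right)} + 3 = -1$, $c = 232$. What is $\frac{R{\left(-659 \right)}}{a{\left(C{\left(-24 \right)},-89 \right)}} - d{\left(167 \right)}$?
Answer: $- \frac{1267}{634} + \frac{4 i \sqrt{23}}{321} \approx -1.9984 + 0.059761 i$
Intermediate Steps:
$C{\left(y \right)} = -4$ ($C{\left(y \right)} = -3 - 1 = -4$)
$R{\left(H \right)} = \sqrt{291 + H}$
$a{\left(z,I \right)} = 232 - I$
$d{\left(s \right)} = 2 - \frac{1}{467 + s}$ ($d{\left(s \right)} = 2 - \frac{1}{s + 467} = 2 - \frac{1}{467 + s}$)
$\frac{R{\left(-659 \right)}}{a{\left(C{\left(-24 \right)},-89 \right)}} - d{\left(167 \right)} = \frac{\sqrt{291 - 659}}{232 - -89} - \frac{933 + 2 \cdot 167}{467 + 167} = \frac{\sqrt{-368}}{232 + 89} - \frac{933 + 334}{634} = \frac{4 i \sqrt{23}}{321} - \frac{1}{634} \cdot 1267 = 4 i \sqrt{23} \cdot \frac{1}{321} - \frac{1267}{634} = \frac{4 i \sqrt{23}}{321} - \frac{1267}{634} = - \frac{1267}{634} + \frac{4 i \sqrt{23}}{321}$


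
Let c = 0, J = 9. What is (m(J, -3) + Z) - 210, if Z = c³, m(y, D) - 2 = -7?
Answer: -215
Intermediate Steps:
m(y, D) = -5 (m(y, D) = 2 - 7 = -5)
Z = 0 (Z = 0³ = 0)
(m(J, -3) + Z) - 210 = (-5 + 0) - 210 = -5 - 210 = -215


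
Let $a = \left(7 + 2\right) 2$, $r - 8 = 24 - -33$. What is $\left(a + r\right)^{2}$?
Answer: $6889$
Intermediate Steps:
$r = 65$ ($r = 8 + \left(24 - -33\right) = 8 + \left(24 + 33\right) = 8 + 57 = 65$)
$a = 18$ ($a = 9 \cdot 2 = 18$)
$\left(a + r\right)^{2} = \left(18 + 65\right)^{2} = 83^{2} = 6889$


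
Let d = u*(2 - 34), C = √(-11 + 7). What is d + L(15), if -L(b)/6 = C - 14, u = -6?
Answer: 276 - 12*I ≈ 276.0 - 12.0*I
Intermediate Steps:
C = 2*I (C = √(-4) = 2*I ≈ 2.0*I)
d = 192 (d = -6*(2 - 34) = -6*(-32) = 192)
L(b) = 84 - 12*I (L(b) = -6*(2*I - 14) = -6*(-14 + 2*I) = 84 - 12*I)
d + L(15) = 192 + (84 - 12*I) = 276 - 12*I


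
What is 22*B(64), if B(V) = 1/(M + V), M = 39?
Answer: 22/103 ≈ 0.21359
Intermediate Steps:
B(V) = 1/(39 + V)
22*B(64) = 22/(39 + 64) = 22/103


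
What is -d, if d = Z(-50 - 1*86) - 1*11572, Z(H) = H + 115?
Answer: 11593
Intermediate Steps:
Z(H) = 115 + H
d = -11593 (d = (115 + (-50 - 1*86)) - 1*11572 = (115 + (-50 - 86)) - 11572 = (115 - 136) - 11572 = -21 - 11572 = -11593)
-d = -1*(-11593) = 11593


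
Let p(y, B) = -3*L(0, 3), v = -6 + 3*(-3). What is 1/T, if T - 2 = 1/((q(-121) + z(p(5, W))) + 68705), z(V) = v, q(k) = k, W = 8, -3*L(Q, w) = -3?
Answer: 68569/137139 ≈ 0.50000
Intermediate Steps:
L(Q, w) = 1 (L(Q, w) = -1/3*(-3) = 1)
v = -15 (v = -6 - 9 = -15)
p(y, B) = -3 (p(y, B) = -3*1 = -3)
z(V) = -15
T = 137139/68569 (T = 2 + 1/((-121 - 15) + 68705) = 2 + 1/(-136 + 68705) = 2 + 1/68569 = 137139/68569 ≈ 2.0000)
1/T = 1/(137139/68569) = 68569/137139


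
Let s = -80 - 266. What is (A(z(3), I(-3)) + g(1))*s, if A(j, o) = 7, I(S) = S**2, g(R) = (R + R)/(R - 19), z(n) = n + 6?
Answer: -21452/9 ≈ -2383.6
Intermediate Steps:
z(n) = 6 + n
g(R) = 2*R/(-19 + R) (g(R) = (2*R)/(-19 + R) = 2*R/(-19 + R))
s = -346
(A(z(3), I(-3)) + g(1))*s = (7 + 2*1/(-19 + 1))*(-346) = (7 + 2*1/(-18))*(-346) = (7 + 2*1*(-1/18))*(-346) = (7 - 1/9)*(-346) = (62/9)*(-346) = -21452/9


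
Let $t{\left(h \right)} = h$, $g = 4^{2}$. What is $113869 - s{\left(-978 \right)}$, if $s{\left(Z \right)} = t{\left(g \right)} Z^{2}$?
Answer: $-15189875$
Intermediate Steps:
$g = 16$
$s{\left(Z \right)} = 16 Z^{2}$
$113869 - s{\left(-978 \right)} = 113869 - 16 \left(-978\right)^{2} = 113869 - 16 \cdot 956484 = 113869 - 15303744 = -15189875$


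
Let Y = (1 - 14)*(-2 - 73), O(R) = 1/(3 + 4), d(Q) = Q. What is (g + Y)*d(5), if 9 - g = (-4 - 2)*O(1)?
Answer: 34470/7 ≈ 4924.3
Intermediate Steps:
O(R) = 1/7
Y = 975 (Y = -13*(-75) = 975)
g = 69/7 (g = 9 - (-4 - 2)/7 = 9 - (-6)/7 = 9 - 1*(-6/7) = 9 + 6/7 = 69/7 ≈ 9.8571)
(g + Y)*d(5) = (69/7 + 975)*5 = (6894/7)*5 = 34470/7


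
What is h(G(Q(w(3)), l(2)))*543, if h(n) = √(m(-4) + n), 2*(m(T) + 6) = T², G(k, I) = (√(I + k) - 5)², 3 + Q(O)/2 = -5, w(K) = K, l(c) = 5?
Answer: 543*√(16 - 10*I*√11) ≈ 2790.6 - 1752.1*I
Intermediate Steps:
Q(O) = -16 (Q(O) = -6 + 2*(-5) = -6 - 10 = -16)
G(k, I) = (-5 + √(I + k))²
m(T) = -6 + T²/2
h(n) = √(2 + n) (h(n) = √((-6 + (½)*(-4)²) + n) = √((-6 + (½)*16) + n) = √((-6 + 8) + n) = √(2 + n))
h(G(Q(w(3)), l(2)))*543 = √(2 + (-5 + √(5 - 16))²)*543 = √(2 + (-5 + √(-11))²)*543 = √(2 + (-5 + I*√11)²)*543 = 543*√(2 + (-5 + I*√11)²)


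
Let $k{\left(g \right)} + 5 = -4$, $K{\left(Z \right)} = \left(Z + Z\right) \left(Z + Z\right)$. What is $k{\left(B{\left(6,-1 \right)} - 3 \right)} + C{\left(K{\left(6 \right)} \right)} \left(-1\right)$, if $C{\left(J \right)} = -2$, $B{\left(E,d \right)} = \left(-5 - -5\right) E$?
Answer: $-7$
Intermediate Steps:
$B{\left(E,d \right)} = 0$ ($B{\left(E,d \right)} = \left(-5 + 5\right) E = 0 E = 0$)
$K{\left(Z \right)} = 4 Z^{2}$ ($K{\left(Z \right)} = 2 Z 2 Z = 4 Z^{2}$)
$k{\left(g \right)} = -9$ ($k{\left(g \right)} = -5 - 4 = -9$)
$k{\left(B{\left(6,-1 \right)} - 3 \right)} + C{\left(K{\left(6 \right)} \right)} \left(-1\right) = -9 - -2 = -9 + 2 = -7$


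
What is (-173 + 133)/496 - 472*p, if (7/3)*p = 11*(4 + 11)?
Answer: -14485715/434 ≈ -33377.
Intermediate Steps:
p = 495/7 (p = 3*(11*(4 + 11))/7 = 3*(11*15)/7 = (3/7)*165 = 495/7 ≈ 70.714)
(-173 + 133)/496 - 472*p = (-173 + 133)/496 - 472*495/7 = -40*1/496 - 233640/7 = -5/62 - 233640/7 = -14485715/434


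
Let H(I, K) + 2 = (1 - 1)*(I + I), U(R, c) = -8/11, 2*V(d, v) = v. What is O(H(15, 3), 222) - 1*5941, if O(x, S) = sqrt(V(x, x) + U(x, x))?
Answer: -5941 + I*sqrt(209)/11 ≈ -5941.0 + 1.3143*I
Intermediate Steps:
V(d, v) = v/2
U(R, c) = -8/11 (U(R, c) = -8*1/11 = -8/11)
H(I, K) = -2 (H(I, K) = -2 + (1 - 1)*(I + I) = -2 + 0*(2*I) = -2 + 0 = -2)
O(x, S) = sqrt(-8/11 + x/2) (O(x, S) = sqrt(x/2 - 8/11) = sqrt(-8/11 + x/2))
O(H(15, 3), 222) - 1*5941 = sqrt(-352 + 242*(-2))/22 - 1*5941 = sqrt(-352 - 484)/22 - 5941 = sqrt(-836)/22 - 5941 = (2*I*sqrt(209))/22 - 5941 = I*sqrt(209)/11 - 5941 = -5941 + I*sqrt(209)/11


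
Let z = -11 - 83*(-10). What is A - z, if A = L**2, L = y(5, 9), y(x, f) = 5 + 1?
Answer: -783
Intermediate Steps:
y(x, f) = 6
L = 6
z = 819 (z = -11 + 830 = 819)
A = 36 (A = 6**2 = 36)
A - z = 36 - 1*819 = 36 - 819 = -783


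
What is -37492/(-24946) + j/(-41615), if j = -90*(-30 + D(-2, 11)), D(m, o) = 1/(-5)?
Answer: 746213176/519063895 ≈ 1.4376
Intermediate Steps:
D(m, o) = -1/5
j = 2718 (j = -90*(-30 - 1/5) = -90*(-151/5) = 2718)
-37492/(-24946) + j/(-41615) = -37492/(-24946) + 2718/(-41615) = -37492*(-1/24946) + 2718*(-1/41615) = 18746/12473 - 2718/41615 = 746213176/519063895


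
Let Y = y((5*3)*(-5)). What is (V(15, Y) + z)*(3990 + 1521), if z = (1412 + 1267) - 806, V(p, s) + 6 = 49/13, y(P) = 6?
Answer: 134027520/13 ≈ 1.0310e+7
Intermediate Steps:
Y = 6
V(p, s) = -29/13 (V(p, s) = -6 + 49/13 = -29/13)
z = 1873 (z = 2679 - 806 = 1873)
(V(15, Y) + z)*(3990 + 1521) = (-29/13 + 1873)*(3990 + 1521) = (24320/13)*5511 = 134027520/13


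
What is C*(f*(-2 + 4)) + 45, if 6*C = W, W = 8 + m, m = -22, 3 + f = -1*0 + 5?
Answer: 107/3 ≈ 35.667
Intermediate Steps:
f = 2 (f = -3 + (-1*0 + 5) = -3 + (0 + 5) = -3 + 5 = 2)
W = -14 (W = 8 - 22 = -14)
C = -7/3 (C = (1/6)*(-14) = -7/3 ≈ -2.3333)
C*(f*(-2 + 4)) + 45 = -14*(-2 + 4)/3 + 45 = -14*2/3 + 45 = -7/3*4 + 45 = -28/3 + 45 = 107/3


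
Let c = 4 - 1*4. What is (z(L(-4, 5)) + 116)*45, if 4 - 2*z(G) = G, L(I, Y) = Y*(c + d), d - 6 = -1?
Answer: 9495/2 ≈ 4747.5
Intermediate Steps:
d = 5 (d = 6 - 1 = 5)
c = 0 (c = 4 - 4 = 0)
L(I, Y) = 5*Y (L(I, Y) = Y*(0 + 5) = Y*5 = 5*Y)
z(G) = 2 - G/2
(z(L(-4, 5)) + 116)*45 = ((2 - 5*5/2) + 116)*45 = ((2 - ½*25) + 116)*45 = ((2 - 25/2) + 116)*45 = (-21/2 + 116)*45 = (211/2)*45 = 9495/2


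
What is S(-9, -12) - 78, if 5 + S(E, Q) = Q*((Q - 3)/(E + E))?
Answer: -93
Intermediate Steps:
S(E, Q) = -5 + Q*(-3 + Q)/(2*E) (S(E, Q) = -5 + Q*((Q - 3)/(E + E)) = -5 + Q*((-3 + Q)/((2*E))) = -5 + Q*((-3 + Q)*(1/(2*E))) = -5 + Q*((-3 + Q)/(2*E)) = -5 + Q*(-3 + Q)/(2*E))
S(-9, -12) - 78 = (½)*((-12)² - 10*(-9) - 3*(-12))/(-9) - 78 = (½)*(-⅑)*(144 + 90 + 36) - 78 = (½)*(-⅑)*270 - 78 = -15 - 78 = -93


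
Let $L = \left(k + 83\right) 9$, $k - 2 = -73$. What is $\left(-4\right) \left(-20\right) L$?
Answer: $8640$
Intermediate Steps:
$k = -71$ ($k = 2 - 73 = -71$)
$L = 108$ ($L = \left(-71 + 83\right) 9 = 12 \cdot 9 = 108$)
$\left(-4\right) \left(-20\right) L = \left(-4\right) \left(-20\right) 108 = 80 \cdot 108 = 8640$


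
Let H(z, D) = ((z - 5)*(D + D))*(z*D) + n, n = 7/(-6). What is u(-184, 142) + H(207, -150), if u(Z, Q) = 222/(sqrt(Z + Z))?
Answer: 11289779993/6 - 111*I*sqrt(23)/46 ≈ 1.8816e+9 - 11.573*I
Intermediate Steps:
n = -7/6 (n = 7*(-1/6) = -7/6 ≈ -1.1667)
u(Z, Q) = 111*sqrt(2)/sqrt(Z) (u(Z, Q) = 222/(sqrt(2*Z)) = 222/((sqrt(2)*sqrt(Z))) = 222*(sqrt(2)/(2*sqrt(Z))) = 111*sqrt(2)/sqrt(Z))
H(z, D) = -7/6 + 2*z*D**2*(-5 + z) (H(z, D) = ((z - 5)*(D + D))*(z*D) - 7/6 = ((-5 + z)*(2*D))*(D*z) - 7/6 = (2*D*(-5 + z))*(D*z) - 7/6 = 2*z*D**2*(-5 + z) - 7/6 = -7/6 + 2*z*D**2*(-5 + z))
u(-184, 142) + H(207, -150) = 111*sqrt(2)/sqrt(-184) + (-7/6 - 10*207*(-150)**2 + 2*(-150)**2*207**2) = 111*sqrt(2)*(-I*sqrt(46)/92) + (-7/6 - 10*207*22500 + 2*22500*42849) = -111*I*sqrt(23)/46 + (-7/6 - 46575000 + 1928205000) = -111*I*sqrt(23)/46 + 11289779993/6 = 11289779993/6 - 111*I*sqrt(23)/46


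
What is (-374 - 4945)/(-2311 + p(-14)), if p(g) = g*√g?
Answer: 4097403/1781155 - 24822*I*√14/1781155 ≈ 2.3004 - 0.052143*I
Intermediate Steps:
p(g) = g^(3/2)
(-374 - 4945)/(-2311 + p(-14)) = (-374 - 4945)/(-2311 + (-14)^(3/2)) = -5319/(-2311 - 14*I*√14)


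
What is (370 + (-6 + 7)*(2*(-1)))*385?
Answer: 141680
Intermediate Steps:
(370 + (-6 + 7)*(2*(-1)))*385 = (370 + 1*(-2))*385 = (370 - 2)*385 = 368*385 = 141680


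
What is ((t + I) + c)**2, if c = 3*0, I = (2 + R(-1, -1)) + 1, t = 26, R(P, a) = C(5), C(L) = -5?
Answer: 576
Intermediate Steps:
R(P, a) = -5
I = -2 (I = (2 - 5) + 1 = -3 + 1 = -2)
c = 0
((t + I) + c)**2 = ((26 - 2) + 0)**2 = (24 + 0)**2 = 24**2 = 576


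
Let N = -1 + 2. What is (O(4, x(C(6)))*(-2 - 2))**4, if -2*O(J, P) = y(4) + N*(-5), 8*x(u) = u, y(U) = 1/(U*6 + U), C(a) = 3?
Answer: 373301041/38416 ≈ 9717.3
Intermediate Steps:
N = 1
y(U) = 1/(7*U) (y(U) = 1/(6*U + U) = 1/(7*U))
x(u) = u/8
O(J, P) = 139/56 (O(J, P) = -((1/7)/4 + 1*(-5))/2 = -((1/7)*(1/4) - 5)/2 = -(1/28 - 5)/2 = -1/2*(-139/28) = 139/56)
(O(4, x(C(6)))*(-2 - 2))**4 = (139*(-2 - 2)/56)**4 = ((139/56)*(-4))**4 = (-139/14)**4 = 373301041/38416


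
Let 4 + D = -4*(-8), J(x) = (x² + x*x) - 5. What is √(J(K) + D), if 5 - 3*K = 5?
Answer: √23 ≈ 4.7958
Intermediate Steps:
K = 0 (K = 5/3 - ⅓*5 = 5/3 - 5/3 = 0)
J(x) = -5 + 2*x² (J(x) = (x² + x²) - 5 = 2*x² - 5 = -5 + 2*x²)
D = 28 (D = -4 - 4*(-8) = -4 + 32 = 28)
√(J(K) + D) = √((-5 + 2*0²) + 28) = √((-5 + 2*0) + 28) = √((-5 + 0) + 28) = √(-5 + 28) = √23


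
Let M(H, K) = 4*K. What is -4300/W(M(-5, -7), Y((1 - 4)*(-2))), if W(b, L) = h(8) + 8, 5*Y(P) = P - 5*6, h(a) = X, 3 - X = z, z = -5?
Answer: -1075/4 ≈ -268.75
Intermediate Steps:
X = 8 (X = 3 - 1*(-5) = 3 + 5 = 8)
h(a) = 8
Y(P) = -6 + P/5 (Y(P) = (P - 5*6)/5 = (P - 30)/5 = (-30 + P)/5 = -6 + P/5)
W(b, L) = 16 (W(b, L) = 8 + 8 = 16)
-4300/W(M(-5, -7), Y((1 - 4)*(-2))) = -4300/16 = -4300*1/16 = -1075/4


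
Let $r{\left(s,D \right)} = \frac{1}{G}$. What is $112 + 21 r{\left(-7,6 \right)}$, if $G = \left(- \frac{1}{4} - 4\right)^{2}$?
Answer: $\frac{32704}{289} \approx 113.16$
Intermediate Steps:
$G = \frac{289}{16}$ ($G = \left(\left(-1\right) \frac{1}{4} - 4\right)^{2} = \left(- \frac{1}{4} - 4\right)^{2} = \left(- \frac{17}{4}\right)^{2} = \frac{289}{16} \approx 18.063$)
$r{\left(s,D \right)} = \frac{16}{289}$ ($r{\left(s,D \right)} = \frac{1}{\frac{289}{16}} = \frac{16}{289}$)
$112 + 21 r{\left(-7,6 \right)} = 112 + 21 \cdot \frac{16}{289} = 112 + \frac{336}{289} = \frac{32704}{289}$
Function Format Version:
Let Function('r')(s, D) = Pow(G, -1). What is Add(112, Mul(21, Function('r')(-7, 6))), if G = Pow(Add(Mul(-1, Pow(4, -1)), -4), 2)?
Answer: Rational(32704, 289) ≈ 113.16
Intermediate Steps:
G = Rational(289, 16) (G = Pow(Add(Mul(-1, Rational(1, 4)), -4), 2) = Pow(Add(Rational(-1, 4), -4), 2) = Pow(Rational(-17, 4), 2) = Rational(289, 16) ≈ 18.063)
Function('r')(s, D) = Rational(16, 289) (Function('r')(s, D) = Pow(Rational(289, 16), -1) = Rational(16, 289))
Add(112, Mul(21, Function('r')(-7, 6))) = Add(112, Mul(21, Rational(16, 289))) = Add(112, Rational(336, 289)) = Rational(32704, 289)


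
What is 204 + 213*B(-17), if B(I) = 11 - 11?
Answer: 204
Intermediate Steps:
B(I) = 0
204 + 213*B(-17) = 204 + 213*0 = 204 + 0 = 204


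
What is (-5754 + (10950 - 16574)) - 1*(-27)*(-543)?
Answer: -26039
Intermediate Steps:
(-5754 + (10950 - 16574)) - 1*(-27)*(-543) = (-5754 - 5624) + 27*(-543) = -11378 - 14661 = -26039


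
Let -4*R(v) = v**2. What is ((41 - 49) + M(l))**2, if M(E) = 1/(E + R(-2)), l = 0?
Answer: 81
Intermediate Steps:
R(v) = -v**2/4
M(E) = 1/(-1 + E) (M(E) = 1/(E - 1/4*(-2)**2) = 1/(E - 1/4*4) = 1/(E - 1) = 1/(-1 + E))
((41 - 49) + M(l))**2 = ((41 - 49) + 1/(-1 + 0))**2 = (-8 + 1/(-1))**2 = (-8 - 1)**2 = (-9)**2 = 81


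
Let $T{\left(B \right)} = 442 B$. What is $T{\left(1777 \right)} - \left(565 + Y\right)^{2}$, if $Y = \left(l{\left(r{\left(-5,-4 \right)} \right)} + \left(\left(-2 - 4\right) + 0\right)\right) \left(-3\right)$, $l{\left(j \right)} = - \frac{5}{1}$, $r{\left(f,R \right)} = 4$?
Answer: $427830$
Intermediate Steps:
$l{\left(j \right)} = -5$ ($l{\left(j \right)} = \left(-5\right) 1 = -5$)
$Y = 33$ ($Y = \left(-5 + \left(\left(-2 - 4\right) + 0\right)\right) \left(-3\right) = \left(-5 + \left(-6 + 0\right)\right) \left(-3\right) = \left(-5 - 6\right) \left(-3\right) = \left(-11\right) \left(-3\right) = 33$)
$T{\left(1777 \right)} - \left(565 + Y\right)^{2} = 442 \cdot 1777 - \left(565 + 33\right)^{2} = 785434 - 598^{2} = 785434 - 357604 = 427830$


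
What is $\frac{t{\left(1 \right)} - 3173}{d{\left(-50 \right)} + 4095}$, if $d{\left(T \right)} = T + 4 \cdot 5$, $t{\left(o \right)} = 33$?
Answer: $- \frac{628}{813} \approx -0.77245$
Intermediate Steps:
$d{\left(T \right)} = 20 + T$ ($d{\left(T \right)} = T + 20 = 20 + T$)
$\frac{t{\left(1 \right)} - 3173}{d{\left(-50 \right)} + 4095} = \frac{33 - 3173}{\left(20 - 50\right) + 4095} = - \frac{3140}{-30 + 4095} = - \frac{3140}{4065} = \left(-3140\right) \frac{1}{4065} = - \frac{628}{813}$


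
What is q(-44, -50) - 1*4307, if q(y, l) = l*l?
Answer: -1807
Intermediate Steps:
q(y, l) = l²
q(-44, -50) - 1*4307 = (-50)² - 1*4307 = 2500 - 4307 = -1807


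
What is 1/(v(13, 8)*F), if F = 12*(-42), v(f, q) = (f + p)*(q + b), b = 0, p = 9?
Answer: -1/88704 ≈ -1.1273e-5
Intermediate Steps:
v(f, q) = q*(9 + f) (v(f, q) = (f + 9)*(q + 0) = (9 + f)*q = q*(9 + f))
F = -504
1/(v(13, 8)*F) = 1/((8*(9 + 13))*(-504)) = 1/((8*22)*(-504)) = 1/(176*(-504)) = 1/(-88704) = -1/88704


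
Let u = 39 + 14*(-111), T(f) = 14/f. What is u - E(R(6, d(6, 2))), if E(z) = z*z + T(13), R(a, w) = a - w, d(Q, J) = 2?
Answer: -19917/13 ≈ -1532.1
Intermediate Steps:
u = -1515 (u = 39 - 1554 = -1515)
E(z) = 14/13 + z² (E(z) = z*z + 14/13 = z² + 14*(1/13) = z² + 14/13 = 14/13 + z²)
u - E(R(6, d(6, 2))) = -1515 - (14/13 + (6 - 1*2)²) = -1515 - (14/13 + (6 - 2)²) = -1515 - (14/13 + 4²) = -1515 - (14/13 + 16) = -1515 - 1*222/13 = -1515 - 222/13 = -19917/13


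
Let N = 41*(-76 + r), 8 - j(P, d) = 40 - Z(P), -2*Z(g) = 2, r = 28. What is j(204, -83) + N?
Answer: -2001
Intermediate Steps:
Z(g) = -1 (Z(g) = -½*2 = -1)
j(P, d) = -33 (j(P, d) = 8 - (40 - 1*(-1)) = 8 - (40 + 1) = 8 - 1*41 = 8 - 41 = -33)
N = -1968 (N = 41*(-76 + 28) = 41*(-48) = -1968)
j(204, -83) + N = -33 - 1968 = -2001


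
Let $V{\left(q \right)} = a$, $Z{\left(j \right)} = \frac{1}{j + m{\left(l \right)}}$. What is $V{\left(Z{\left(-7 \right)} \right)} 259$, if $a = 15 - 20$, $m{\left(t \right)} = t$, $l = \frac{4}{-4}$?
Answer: $-1295$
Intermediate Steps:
$l = -1$ ($l = 4 \left(- \frac{1}{4}\right) = -1$)
$a = -5$
$Z{\left(j \right)} = \frac{1}{-1 + j}$ ($Z{\left(j \right)} = \frac{1}{j - 1} = \frac{1}{-1 + j}$)
$V{\left(q \right)} = -5$
$V{\left(Z{\left(-7 \right)} \right)} 259 = \left(-5\right) 259 = -1295$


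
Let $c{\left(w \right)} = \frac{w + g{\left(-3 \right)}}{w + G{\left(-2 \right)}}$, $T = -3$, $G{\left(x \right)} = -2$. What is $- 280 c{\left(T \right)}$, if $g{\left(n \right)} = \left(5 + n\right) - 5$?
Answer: $-336$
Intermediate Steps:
$g{\left(n \right)} = n$
$c{\left(w \right)} = \frac{-3 + w}{-2 + w}$ ($c{\left(w \right)} = \frac{w - 3}{w - 2} = \frac{-3 + w}{-2 + w}$)
$- 280 c{\left(T \right)} = - 280 \frac{-3 - 3}{-2 - 3} = - 280 \frac{1}{-5} \left(-6\right) = - 280 \left(\left(- \frac{1}{5}\right) \left(-6\right)\right) = \left(-280\right) \frac{6}{5} = -336$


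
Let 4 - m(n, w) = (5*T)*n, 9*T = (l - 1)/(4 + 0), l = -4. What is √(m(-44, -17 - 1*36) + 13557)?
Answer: √121774/3 ≈ 116.32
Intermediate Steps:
T = -5/36 (T = ((-4 - 1)/(4 + 0))/9 = (-5/4)/9 = (-5*¼)/9 = (⅑)*(-5/4) = -5/36 ≈ -0.13889)
m(n, w) = 4 + 25*n/36 (m(n, w) = 4 - 5*(-5/36)*n = 4 - (-25)*n/36 = 4 + 25*n/36)
√(m(-44, -17 - 1*36) + 13557) = √((4 + (25/36)*(-44)) + 13557) = √((4 - 275/9) + 13557) = √(-239/9 + 13557) = √(121774/9) = √121774/3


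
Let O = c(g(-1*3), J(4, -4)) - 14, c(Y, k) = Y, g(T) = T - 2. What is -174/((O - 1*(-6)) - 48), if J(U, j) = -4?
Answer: 174/61 ≈ 2.8525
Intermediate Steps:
g(T) = -2 + T
O = -19 (O = (-2 - 1*3) - 14 = (-2 - 3) - 14 = -5 - 14 = -19)
-174/((O - 1*(-6)) - 48) = -174/((-19 - 1*(-6)) - 48) = -174/((-19 + 6) - 48) = -174/(-13 - 48) = -174/(-61) = -1/61*(-174) = 174/61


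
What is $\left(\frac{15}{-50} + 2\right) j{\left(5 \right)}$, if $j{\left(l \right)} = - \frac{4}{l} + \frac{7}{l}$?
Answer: $\frac{51}{50} \approx 1.02$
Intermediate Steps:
$j{\left(l \right)} = \frac{3}{l}$
$\left(\frac{15}{-50} + 2\right) j{\left(5 \right)} = \left(\frac{15}{-50} + 2\right) \frac{3}{5} = \left(15 \left(- \frac{1}{50}\right) + 2\right) 3 \cdot \frac{1}{5} = \left(- \frac{3}{10} + 2\right) \frac{3}{5} = \frac{17}{10} \cdot \frac{3}{5} = \frac{51}{50}$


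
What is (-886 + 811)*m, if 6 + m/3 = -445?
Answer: 101475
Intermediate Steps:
m = -1353 (m = -18 + 3*(-445) = -18 - 1335 = -1353)
(-886 + 811)*m = (-886 + 811)*(-1353) = -75*(-1353) = 101475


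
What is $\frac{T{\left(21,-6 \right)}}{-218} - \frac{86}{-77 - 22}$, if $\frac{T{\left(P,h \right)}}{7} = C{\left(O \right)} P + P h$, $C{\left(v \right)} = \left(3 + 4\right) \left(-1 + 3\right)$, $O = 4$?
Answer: $- \frac{48838}{10791} \approx -4.5258$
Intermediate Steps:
$C{\left(v \right)} = 14$ ($C{\left(v \right)} = 7 \cdot 2 = 14$)
$T{\left(P,h \right)} = 98 P + 7 P h$ ($T{\left(P,h \right)} = 7 \left(14 P + P h\right) = 98 P + 7 P h$)
$\frac{T{\left(21,-6 \right)}}{-218} - \frac{86}{-77 - 22} = \frac{7 \cdot 21 \left(14 - 6\right)}{-218} - \frac{86}{-77 - 22} = 7 \cdot 21 \cdot 8 \left(- \frac{1}{218}\right) - \frac{86}{-77 - 22} = 1176 \left(- \frac{1}{218}\right) - \frac{86}{-99} = - \frac{588}{109} - - \frac{86}{99} = - \frac{588}{109} + \frac{86}{99} = - \frac{48838}{10791}$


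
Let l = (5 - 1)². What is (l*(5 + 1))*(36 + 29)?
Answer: 6240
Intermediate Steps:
l = 16 (l = 4² = 16)
(l*(5 + 1))*(36 + 29) = (16*(5 + 1))*(36 + 29) = (16*6)*65 = 96*65 = 6240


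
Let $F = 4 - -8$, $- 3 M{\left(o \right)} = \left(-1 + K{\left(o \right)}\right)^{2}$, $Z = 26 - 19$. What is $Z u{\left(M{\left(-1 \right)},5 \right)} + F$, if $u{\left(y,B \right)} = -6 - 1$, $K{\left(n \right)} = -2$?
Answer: $-37$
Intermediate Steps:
$Z = 7$ ($Z = 26 - 19 = 7$)
$M{\left(o \right)} = -3$ ($M{\left(o \right)} = - \frac{\left(-1 - 2\right)^{2}}{3} = - \frac{\left(-3\right)^{2}}{3} = \left(- \frac{1}{3}\right) 9 = -3$)
$u{\left(y,B \right)} = -7$
$F = 12$ ($F = 4 + 8 = 12$)
$Z u{\left(M{\left(-1 \right)},5 \right)} + F = 7 \left(-7\right) + 12 = -49 + 12 = -37$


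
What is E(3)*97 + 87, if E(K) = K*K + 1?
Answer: 1057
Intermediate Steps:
E(K) = 1 + K**2 (E(K) = K**2 + 1 = 1 + K**2)
E(3)*97 + 87 = (1 + 3**2)*97 + 87 = (1 + 9)*97 + 87 = 10*97 + 87 = 970 + 87 = 1057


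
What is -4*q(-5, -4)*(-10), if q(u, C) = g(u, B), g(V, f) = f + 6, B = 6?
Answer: 480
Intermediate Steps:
g(V, f) = 6 + f
q(u, C) = 12 (q(u, C) = 6 + 6 = 12)
-4*q(-5, -4)*(-10) = -4*12*(-10) = -48*(-10) = 480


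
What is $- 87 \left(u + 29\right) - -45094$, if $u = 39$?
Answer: $39178$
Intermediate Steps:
$- 87 \left(u + 29\right) - -45094 = - 87 \left(39 + 29\right) - -45094 = \left(-87\right) 68 + 45094 = -5916 + 45094 = 39178$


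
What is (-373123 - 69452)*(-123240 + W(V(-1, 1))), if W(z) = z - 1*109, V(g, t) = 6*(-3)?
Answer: 54599150025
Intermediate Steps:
V(g, t) = -18
W(z) = -109 + z (W(z) = z - 109 = -109 + z)
(-373123 - 69452)*(-123240 + W(V(-1, 1))) = (-373123 - 69452)*(-123240 + (-109 - 18)) = -442575*(-123240 - 127) = -442575*(-123367) = 54599150025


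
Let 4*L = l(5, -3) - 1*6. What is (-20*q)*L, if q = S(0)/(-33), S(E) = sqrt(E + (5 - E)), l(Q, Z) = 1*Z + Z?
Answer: -20*sqrt(5)/11 ≈ -4.0656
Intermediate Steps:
l(Q, Z) = 2*Z (l(Q, Z) = Z + Z = 2*Z)
S(E) = sqrt(5)
q = -sqrt(5)/33 (q = sqrt(5)/(-33) = sqrt(5)*(-1/33) = -sqrt(5)/33 ≈ -0.067760)
L = -3 (L = (2*(-3) - 1*6)/4 = (-6 - 6)/4 = (1/4)*(-12) = -3)
(-20*q)*L = -(-20)*sqrt(5)/33*(-3) = (20*sqrt(5)/33)*(-3) = -20*sqrt(5)/11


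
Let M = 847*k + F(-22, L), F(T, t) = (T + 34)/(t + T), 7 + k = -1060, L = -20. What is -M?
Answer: 6326245/7 ≈ 9.0375e+5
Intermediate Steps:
k = -1067 (k = -7 - 1060 = -1067)
F(T, t) = (34 + T)/(T + t)
M = -6326245/7 (M = 847*(-1067) + (34 - 22)/(-22 - 20) = -903749 + 12/(-42) = -903749 - 1/42*12 = -903749 - 2/7 = -6326245/7 ≈ -9.0375e+5)
-M = -1*(-6326245/7) = 6326245/7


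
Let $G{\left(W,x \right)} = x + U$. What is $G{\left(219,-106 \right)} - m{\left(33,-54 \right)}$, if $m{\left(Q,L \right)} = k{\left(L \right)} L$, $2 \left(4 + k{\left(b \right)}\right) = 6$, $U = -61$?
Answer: $-221$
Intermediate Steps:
$k{\left(b \right)} = -1$ ($k{\left(b \right)} = -4 + \frac{1}{2} \cdot 6 = -4 + 3 = -1$)
$m{\left(Q,L \right)} = - L$
$G{\left(W,x \right)} = -61 + x$ ($G{\left(W,x \right)} = x - 61 = -61 + x$)
$G{\left(219,-106 \right)} - m{\left(33,-54 \right)} = \left(-61 - 106\right) - \left(-1\right) \left(-54\right) = -167 - 54 = -221$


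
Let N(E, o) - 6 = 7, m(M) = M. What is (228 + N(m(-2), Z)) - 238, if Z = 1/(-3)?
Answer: 3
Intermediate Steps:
Z = -1/3 ≈ -0.33333
N(E, o) = 13 (N(E, o) = 6 + 7 = 13)
(228 + N(m(-2), Z)) - 238 = (228 + 13) - 238 = 241 - 238 = 3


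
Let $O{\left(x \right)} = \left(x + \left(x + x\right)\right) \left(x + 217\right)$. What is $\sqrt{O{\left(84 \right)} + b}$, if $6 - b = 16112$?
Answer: $\sqrt{59746} \approx 244.43$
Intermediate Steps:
$O{\left(x \right)} = 3 x \left(217 + x\right)$ ($O{\left(x \right)} = \left(x + 2 x\right) \left(217 + x\right) = 3 x \left(217 + x\right)$)
$b = -16106$ ($b = 6 - 16112 = -16106$)
$\sqrt{O{\left(84 \right)} + b} = \sqrt{3 \cdot 84 \left(217 + 84\right) - 16106} = \sqrt{3 \cdot 84 \cdot 301 - 16106} = \sqrt{75852 - 16106} = \sqrt{59746}$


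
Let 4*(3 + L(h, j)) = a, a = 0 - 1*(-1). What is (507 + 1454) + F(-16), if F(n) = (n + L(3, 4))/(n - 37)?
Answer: 415807/212 ≈ 1961.4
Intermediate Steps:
a = 1 (a = 0 + 1 = 1)
L(h, j) = -11/4 (L(h, j) = -3 + (¼)*1 = -3 + ¼ = -11/4)
F(n) = (-11/4 + n)/(-37 + n) (F(n) = (n - 11/4)/(n - 37) = (-11/4 + n)/(-37 + n))
(507 + 1454) + F(-16) = (507 + 1454) + (-11/4 - 16)/(-37 - 16) = 1961 - 75/4/(-53) = 1961 - 1/53*(-75/4) = 1961 + 75/212 = 415807/212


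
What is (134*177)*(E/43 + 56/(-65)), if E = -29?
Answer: -101821374/2795 ≈ -36430.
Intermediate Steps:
(134*177)*(E/43 + 56/(-65)) = (134*177)*(-29/43 + 56/(-65)) = 23718*(-29*1/43 + 56*(-1/65)) = 23718*(-29/43 - 56/65) = 23718*(-4293/2795) = -101821374/2795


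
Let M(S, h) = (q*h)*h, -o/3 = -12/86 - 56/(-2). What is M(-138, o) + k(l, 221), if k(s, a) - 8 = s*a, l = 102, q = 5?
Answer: 106279130/1849 ≈ 57479.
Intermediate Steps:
o = -3594/43 (o = -3*(-12/86 - 56/(-2)) = -3*(-12*1/86 - 56*(-1/2)) = -3*(-6/43 + 28) = -3*1198/43 = -3594/43 ≈ -83.581)
k(s, a) = 8 + a*s (k(s, a) = 8 + s*a = 8 + a*s)
M(S, h) = 5*h**2 (M(S, h) = (5*h)*h = 5*h**2)
M(-138, o) + k(l, 221) = 5*(-3594/43)**2 + (8 + 221*102) = 5*(12916836/1849) + (8 + 22542) = 64584180/1849 + 22550 = 106279130/1849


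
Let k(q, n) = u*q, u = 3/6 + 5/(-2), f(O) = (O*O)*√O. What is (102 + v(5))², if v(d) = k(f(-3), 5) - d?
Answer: 8437 - 3492*I*√3 ≈ 8437.0 - 6048.3*I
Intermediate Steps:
f(O) = O^(5/2) (f(O) = O²*√O = O^(5/2))
u = -2 (u = 3*(⅙) + 5*(-½) = ½ - 5/2 = -2)
k(q, n) = -2*q
v(d) = -d - 18*I*√3 (v(d) = -18*I*√3 - d = -d - 18*I*√3)
(102 + v(5))² = (102 + (-1*5 - 18*I*√3))² = (102 + (-5 - 18*I*√3))² = (97 - 18*I*√3)²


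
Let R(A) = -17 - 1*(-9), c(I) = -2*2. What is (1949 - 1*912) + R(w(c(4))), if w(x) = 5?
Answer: 1029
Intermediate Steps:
c(I) = -4
R(A) = -8 (R(A) = -17 + 9 = -8)
(1949 - 1*912) + R(w(c(4))) = (1949 - 1*912) - 8 = (1949 - 912) - 8 = 1037 - 8 = 1029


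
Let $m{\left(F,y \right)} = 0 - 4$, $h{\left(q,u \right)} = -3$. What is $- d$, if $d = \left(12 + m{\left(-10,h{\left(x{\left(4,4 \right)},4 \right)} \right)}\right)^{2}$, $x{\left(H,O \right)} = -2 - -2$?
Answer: $-64$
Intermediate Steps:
$x{\left(H,O \right)} = 0$ ($x{\left(H,O \right)} = -2 + 2 = 0$)
$m{\left(F,y \right)} = -4$ ($m{\left(F,y \right)} = 0 - 4 = -4$)
$d = 64$ ($d = \left(12 - 4\right)^{2} = 8^{2} = 64$)
$- d = \left(-1\right) 64 = -64$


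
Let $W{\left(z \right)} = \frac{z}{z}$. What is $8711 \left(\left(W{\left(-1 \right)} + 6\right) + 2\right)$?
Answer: $78399$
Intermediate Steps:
$W{\left(z \right)} = 1$
$8711 \left(\left(W{\left(-1 \right)} + 6\right) + 2\right) = 8711 \left(\left(1 + 6\right) + 2\right) = 8711 \left(7 + 2\right) = 8711 \cdot 9 = 78399$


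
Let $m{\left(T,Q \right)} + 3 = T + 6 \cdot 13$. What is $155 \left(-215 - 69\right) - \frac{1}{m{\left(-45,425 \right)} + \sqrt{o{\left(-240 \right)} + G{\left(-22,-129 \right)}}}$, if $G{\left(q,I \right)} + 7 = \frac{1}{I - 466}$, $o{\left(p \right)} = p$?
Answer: $\frac{5 \left(- 8804 \sqrt{87444770} + 157151519 i\right)}{\sqrt{87444770} - 17850 i} \approx -44020.0 + 0.013702 i$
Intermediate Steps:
$G{\left(q,I \right)} = -7 + \frac{1}{-466 + I}$ ($G{\left(q,I \right)} = -7 + \frac{1}{I - 466} = -7 + \frac{1}{-466 + I}$)
$m{\left(T,Q \right)} = 75 + T$ ($m{\left(T,Q \right)} = -3 + \left(T + 6 \cdot 13\right) = -3 + \left(T + 78\right) = -3 + \left(78 + T\right) = 75 + T$)
$155 \left(-215 - 69\right) - \frac{1}{m{\left(-45,425 \right)} + \sqrt{o{\left(-240 \right)} + G{\left(-22,-129 \right)}}} = 155 \left(-215 - 69\right) - \frac{1}{\left(75 - 45\right) + \sqrt{-240 + \frac{3263 - -903}{-466 - 129}}} = 155 \left(-284\right) - \frac{1}{30 + \sqrt{-240 + \frac{3263 + 903}{-595}}} = -44020 - \frac{1}{30 + \sqrt{-240 - \frac{4166}{595}}} = -44020 - \frac{1}{30 + \sqrt{- \frac{146966}{595}}} = -44020 - \frac{1}{30 + \frac{i \sqrt{87444770}}{595}}$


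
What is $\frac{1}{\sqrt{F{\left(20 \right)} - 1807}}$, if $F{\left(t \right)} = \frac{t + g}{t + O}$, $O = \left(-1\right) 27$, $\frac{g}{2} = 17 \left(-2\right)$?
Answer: $- \frac{i \sqrt{88207}}{12601} \approx - 0.023569 i$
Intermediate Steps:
$g = -68$ ($g = 2 \cdot 17 \left(-2\right) = 2 \left(-34\right) = -68$)
$O = -27$
$F{\left(t \right)} = \frac{-68 + t}{-27 + t}$ ($F{\left(t \right)} = \frac{t - 68}{t - 27} = \frac{-68 + t}{-27 + t}$)
$\frac{1}{\sqrt{F{\left(20 \right)} - 1807}} = \frac{1}{\sqrt{\frac{-68 + 20}{-27 + 20} - 1807}} = \frac{1}{\sqrt{\frac{1}{-7} \left(-48\right) - 1807}} = \frac{1}{\sqrt{\left(- \frac{1}{7}\right) \left(-48\right) - 1807}} = \frac{1}{\sqrt{\frac{48}{7} - 1807}} = \frac{1}{\sqrt{- \frac{12601}{7}}} = \frac{1}{\frac{1}{7} i \sqrt{88207}} = - \frac{i \sqrt{88207}}{12601}$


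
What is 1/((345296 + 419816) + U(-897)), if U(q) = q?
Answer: 1/764215 ≈ 1.3085e-6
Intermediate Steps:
1/((345296 + 419816) + U(-897)) = 1/((345296 + 419816) - 897) = 1/(765112 - 897) = 1/764215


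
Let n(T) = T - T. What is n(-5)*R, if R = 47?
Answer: 0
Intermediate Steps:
n(T) = 0
n(-5)*R = 0*47 = 0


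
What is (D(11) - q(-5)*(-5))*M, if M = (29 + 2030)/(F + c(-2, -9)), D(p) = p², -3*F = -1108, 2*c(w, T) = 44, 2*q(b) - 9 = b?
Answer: 809187/1174 ≈ 689.26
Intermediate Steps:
q(b) = 9/2 + b/2
c(w, T) = 22 (c(w, T) = (½)*44 = 22)
F = 1108/3 (F = -⅓*(-1108) = 1108/3 ≈ 369.33)
M = 6177/1174 (M = (29 + 2030)/(1108/3 + 22) = 2059/(1174/3) = 2059*(3/1174) = 6177/1174 ≈ 5.2615)
(D(11) - q(-5)*(-5))*M = (11² - (9/2 + (½)*(-5))*(-5))*(6177/1174) = (121 - (9/2 - 5/2)*(-5))*(6177/1174) = (121 - 2*(-5))*(6177/1174) = (121 - 1*(-10))*(6177/1174) = (121 + 10)*(6177/1174) = 131*(6177/1174) = 809187/1174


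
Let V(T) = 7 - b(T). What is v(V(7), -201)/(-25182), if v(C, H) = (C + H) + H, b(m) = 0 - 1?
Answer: 197/12591 ≈ 0.015646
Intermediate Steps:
b(m) = -1
V(T) = 8 (V(T) = 7 - 1*(-1) = 7 + 1 = 8)
v(C, H) = C + 2*H
v(V(7), -201)/(-25182) = (8 + 2*(-201))/(-25182) = (8 - 402)*(-1/25182) = -394*(-1/25182) = 197/12591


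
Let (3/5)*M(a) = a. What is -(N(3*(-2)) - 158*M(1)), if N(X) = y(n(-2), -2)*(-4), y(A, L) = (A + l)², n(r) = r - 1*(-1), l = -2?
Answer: 898/3 ≈ 299.33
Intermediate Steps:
M(a) = 5*a/3
n(r) = 1 + r (n(r) = r + 1 = 1 + r)
y(A, L) = (-2 + A)² (y(A, L) = (A - 2)² = (-2 + A)²)
N(X) = -36 (N(X) = (-2 + (1 - 2))²*(-4) = (-2 - 1)²*(-4) = (-3)²*(-4) = 9*(-4) = -36)
-(N(3*(-2)) - 158*M(1)) = -(-36 - 790/3) = -1*(-898/3) = 898/3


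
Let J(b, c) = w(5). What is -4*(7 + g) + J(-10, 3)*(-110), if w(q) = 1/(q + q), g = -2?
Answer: -31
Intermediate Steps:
w(q) = 1/(2*q)
J(b, c) = ⅒ (J(b, c) = (½)/5 = (½)*(⅕) = ⅒)
-4*(7 + g) + J(-10, 3)*(-110) = -4*(7 - 2) + (⅒)*(-110) = -4*5 - 11 = -20 - 11 = -31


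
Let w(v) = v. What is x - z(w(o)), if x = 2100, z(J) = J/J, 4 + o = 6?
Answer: 2099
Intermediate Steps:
o = 2 (o = -4 + 6 = 2)
z(J) = 1
x - z(w(o)) = 2100 - 1*1 = 2100 - 1 = 2099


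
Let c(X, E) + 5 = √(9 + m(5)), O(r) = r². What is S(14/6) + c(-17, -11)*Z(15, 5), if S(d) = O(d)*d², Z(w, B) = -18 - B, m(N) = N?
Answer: 11716/81 - 23*√14 ≈ 58.584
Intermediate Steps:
c(X, E) = -5 + √14 (c(X, E) = -5 + √(9 + 5) = -5 + √14)
S(d) = d⁴ (S(d) = d²*d² = d⁴)
S(14/6) + c(-17, -11)*Z(15, 5) = (14/6)⁴ + (-5 + √14)*(-18 - 1*5) = (14*(⅙))⁴ + (-5 + √14)*(-18 - 5) = (7/3)⁴ + (-5 + √14)*(-23) = 2401/81 + (115 - 23*√14) = 11716/81 - 23*√14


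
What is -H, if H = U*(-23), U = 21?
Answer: 483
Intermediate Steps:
H = -483 (H = 21*(-23) = -483)
-H = -1*(-483) = 483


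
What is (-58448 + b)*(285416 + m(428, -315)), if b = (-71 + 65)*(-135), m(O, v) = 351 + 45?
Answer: -16473632056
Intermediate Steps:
m(O, v) = 396
b = 810 (b = -6*(-135) = 810)
(-58448 + b)*(285416 + m(428, -315)) = (-58448 + 810)*(285416 + 396) = -57638*285812 = -16473632056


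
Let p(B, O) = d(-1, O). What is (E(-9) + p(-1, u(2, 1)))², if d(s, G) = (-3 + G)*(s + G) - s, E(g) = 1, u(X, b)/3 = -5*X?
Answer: 1050625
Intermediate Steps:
u(X, b) = -15*X (u(X, b) = 3*(-5*X) = -15*X)
d(s, G) = -s + (-3 + G)*(G + s) (d(s, G) = (-3 + G)*(G + s) - s = -s + (-3 + G)*(G + s))
p(B, O) = 4 + O² - 4*O (p(B, O) = O² - 4*(-1) - 3*O + O*(-1) = O² + 4 - 3*O - O = 4 + O² - 4*O)
(E(-9) + p(-1, u(2, 1)))² = (1 + (4 + (-15*2)² - (-60)*2))² = (1 + (4 + (-30)² - 4*(-30)))² = (1 + (4 + 900 + 120))² = (1 + 1024)² = 1025² = 1050625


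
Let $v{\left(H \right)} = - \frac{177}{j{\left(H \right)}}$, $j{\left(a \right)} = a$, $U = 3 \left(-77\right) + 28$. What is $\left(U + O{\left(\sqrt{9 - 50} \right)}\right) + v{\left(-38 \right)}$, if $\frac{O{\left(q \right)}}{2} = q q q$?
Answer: $- \frac{7537}{38} - 82 i \sqrt{41} \approx -198.34 - 525.06 i$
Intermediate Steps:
$U = -203$ ($U = -231 + 28 = -203$)
$v{\left(H \right)} = - \frac{177}{H}$
$O{\left(q \right)} = 2 q^{3}$ ($O{\left(q \right)} = 2 q q q = 2 q^{2} q = 2 q^{3}$)
$\left(U + O{\left(\sqrt{9 - 50} \right)}\right) + v{\left(-38 \right)} = \left(-203 + 2 \left(\sqrt{9 - 50}\right)^{3}\right) - \frac{177}{-38} = \left(-203 + 2 \left(\sqrt{-41}\right)^{3}\right) - - \frac{177}{38} = \left(-203 + 2 \left(i \sqrt{41}\right)^{3}\right) + \frac{177}{38} = \left(-203 + 2 \left(- 41 i \sqrt{41}\right)\right) + \frac{177}{38} = \left(-203 - 82 i \sqrt{41}\right) + \frac{177}{38} = - \frac{7537}{38} - 82 i \sqrt{41}$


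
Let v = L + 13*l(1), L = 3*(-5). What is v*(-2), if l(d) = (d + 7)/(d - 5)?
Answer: 82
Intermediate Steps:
L = -15
l(d) = (7 + d)/(-5 + d)
v = -41 (v = -15 + 13*((7 + 1)/(-5 + 1)) = -15 + 13*(8/(-4)) = -15 + 13*(-¼*8) = -15 + 13*(-2) = -15 - 26 = -41)
v*(-2) = -41*(-2) = 82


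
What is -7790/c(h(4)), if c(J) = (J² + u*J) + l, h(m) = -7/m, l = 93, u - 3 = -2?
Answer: -124640/1509 ≈ -82.598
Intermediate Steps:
u = 1 (u = 3 - 2 = 1)
c(J) = 93 + J + J² (c(J) = (J² + 1*J) + 93 = (J² + J) + 93 = (J + J²) + 93 = 93 + J + J²)
-7790/c(h(4)) = -7790/(93 - 7/4 + (-7/4)²) = -7790/(93 - 7/4 + 49/16) = -7790/1509/16 = -7790*16/1509 = -124640/1509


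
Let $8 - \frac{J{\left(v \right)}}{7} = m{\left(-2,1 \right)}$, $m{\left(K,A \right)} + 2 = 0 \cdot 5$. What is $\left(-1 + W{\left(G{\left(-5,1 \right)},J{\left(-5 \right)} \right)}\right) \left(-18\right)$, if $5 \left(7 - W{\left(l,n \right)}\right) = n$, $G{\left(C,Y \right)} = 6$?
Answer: $144$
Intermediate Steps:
$m{\left(K,A \right)} = -2$ ($m{\left(K,A \right)} = -2 + 0 \cdot 5 = -2 + 0 = -2$)
$J{\left(v \right)} = 70$ ($J{\left(v \right)} = 56 - -14 = 56 + 14 = 70$)
$W{\left(l,n \right)} = 7 - \frac{n}{5}$
$\left(-1 + W{\left(G{\left(-5,1 \right)},J{\left(-5 \right)} \right)}\right) \left(-18\right) = \left(-1 + \left(7 - 14\right)\right) \left(-18\right) = \left(-1 - 7\right) \left(-18\right) = \left(-8\right) \left(-18\right) = 144$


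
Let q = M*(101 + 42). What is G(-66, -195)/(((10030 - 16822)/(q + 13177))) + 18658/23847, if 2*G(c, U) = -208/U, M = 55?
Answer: -29353216/33743505 ≈ -0.86989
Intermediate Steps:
G(c, U) = -104/U (G(c, U) = (-208/U)/2 = -104/U)
q = 7865 (q = 55*(101 + 42) = 55*143 = 7865)
G(-66, -195)/(((10030 - 16822)/(q + 13177))) + 18658/23847 = (-104/(-195))/(((10030 - 16822)/(7865 + 13177))) + 18658/23847 = (-104*(-1/195))/((-6792/21042)) + 18658*(1/23847) = 8/(15*((-6792*1/21042))) + 18658/23847 = 8/(15*(-1132/3507)) + 18658/23847 = (8/15)*(-3507/1132) + 18658/23847 = -2338/1415 + 18658/23847 = -29353216/33743505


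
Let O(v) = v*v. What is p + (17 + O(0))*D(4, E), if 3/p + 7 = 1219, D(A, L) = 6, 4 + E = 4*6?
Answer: 41209/404 ≈ 102.00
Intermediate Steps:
E = 20 (E = -4 + 4*6 = -4 + 24 = 20)
p = 1/404 (p = 3/(-7 + 1219) = 3/1212 = 3*(1/1212) = 1/404 ≈ 0.0024752)
O(v) = v²
p + (17 + O(0))*D(4, E) = 1/404 + (17 + 0²)*6 = 1/404 + (17 + 0)*6 = 1/404 + 17*6 = 1/404 + 102 = 41209/404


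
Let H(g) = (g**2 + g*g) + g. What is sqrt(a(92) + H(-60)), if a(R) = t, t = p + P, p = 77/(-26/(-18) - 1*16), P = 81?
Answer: sqrt(123828798)/131 ≈ 84.945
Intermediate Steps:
H(g) = g + 2*g**2 (H(g) = (g**2 + g**2) + g = 2*g**2 + g = g + 2*g**2)
p = -693/131 (p = 77/(-26*(-1/18) - 16) = 77/(13/9 - 16) = 77/(-131/9) = 77*(-9/131) = -693/131 ≈ -5.2901)
t = 9918/131 (t = -693/131 + 81 = 9918/131 ≈ 75.710)
a(R) = 9918/131
sqrt(a(92) + H(-60)) = sqrt(9918/131 - 60*(1 + 2*(-60))) = sqrt(9918/131 - 60*(1 - 120)) = sqrt(9918/131 - 60*(-119)) = sqrt(9918/131 + 7140) = sqrt(945258/131) = sqrt(123828798)/131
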